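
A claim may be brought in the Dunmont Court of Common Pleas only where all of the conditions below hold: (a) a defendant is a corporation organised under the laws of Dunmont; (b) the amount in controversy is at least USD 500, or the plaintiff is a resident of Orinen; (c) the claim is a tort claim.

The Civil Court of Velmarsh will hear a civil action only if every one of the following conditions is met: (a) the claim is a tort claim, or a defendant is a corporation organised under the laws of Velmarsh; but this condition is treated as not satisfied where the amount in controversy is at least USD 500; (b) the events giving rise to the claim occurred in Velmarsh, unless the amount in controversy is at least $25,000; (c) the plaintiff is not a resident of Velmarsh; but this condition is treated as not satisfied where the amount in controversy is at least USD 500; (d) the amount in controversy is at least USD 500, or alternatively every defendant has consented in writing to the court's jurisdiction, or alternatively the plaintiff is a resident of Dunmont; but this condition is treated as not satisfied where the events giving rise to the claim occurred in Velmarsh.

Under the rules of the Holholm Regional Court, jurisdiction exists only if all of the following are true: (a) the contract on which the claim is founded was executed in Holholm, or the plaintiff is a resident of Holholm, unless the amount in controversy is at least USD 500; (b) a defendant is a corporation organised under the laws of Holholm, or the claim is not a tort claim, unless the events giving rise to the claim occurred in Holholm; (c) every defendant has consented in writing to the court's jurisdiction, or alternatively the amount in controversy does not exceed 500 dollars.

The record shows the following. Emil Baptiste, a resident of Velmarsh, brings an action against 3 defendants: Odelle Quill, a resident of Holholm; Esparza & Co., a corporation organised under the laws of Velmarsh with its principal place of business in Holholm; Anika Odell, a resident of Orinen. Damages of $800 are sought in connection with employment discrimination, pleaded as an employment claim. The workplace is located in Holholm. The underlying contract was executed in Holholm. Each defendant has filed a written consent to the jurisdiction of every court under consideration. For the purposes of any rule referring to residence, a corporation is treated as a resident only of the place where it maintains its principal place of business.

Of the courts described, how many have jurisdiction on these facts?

1

The Dunmont Court of Common Pleas:
  (a) The corporate defendant(s) are organised in Velmarsh, not Dunmont. Not satisfied.
  (b) The amount in controversy is USD 800, which meets the USD 500 floor, so this disjunct is met. Condition met.
  (c) The claim is an employment claim, not a tort claim. Condition not met.
  → At least one condition fails; no jurisdiction.
The Civil Court of Velmarsh:
  (a) Esparza & Co. is organised under the laws of Velmarsh — that alternative is enough. But the carve-out bites: the amount in controversy is 800 dollars, which meets the 500 dollars floor. Condition not met.
  (b) The operative events occurred in Holholm, not Velmarsh. The proviso offers no rescue either, since the amount in controversy is USD 800, below the $25,000 floor. Not met.
  (c) The plaintiff resides in Velmarsh. Fails.
  (d) The amount in controversy is USD 800, which meets the 500 dollars floor — that alternative is enough. The exception is not triggered, since the operative events occurred in Holholm, not Velmarsh. Condition met.
  → Not every requirement is met — no jurisdiction.
The Holholm Regional Court:
  (a) The contract was executed in Holholm, so one alternative holds. Met.
  (b) The claim is an employment claim, not a tort claim, which satisfies one of the alternatives. Satisfied.
  (c) Every defendant has filed written consent — that alternative is enough. Condition met.
  → The court has jurisdiction.
Courts with jurisdiction: the Holholm Regional Court — 1 in total.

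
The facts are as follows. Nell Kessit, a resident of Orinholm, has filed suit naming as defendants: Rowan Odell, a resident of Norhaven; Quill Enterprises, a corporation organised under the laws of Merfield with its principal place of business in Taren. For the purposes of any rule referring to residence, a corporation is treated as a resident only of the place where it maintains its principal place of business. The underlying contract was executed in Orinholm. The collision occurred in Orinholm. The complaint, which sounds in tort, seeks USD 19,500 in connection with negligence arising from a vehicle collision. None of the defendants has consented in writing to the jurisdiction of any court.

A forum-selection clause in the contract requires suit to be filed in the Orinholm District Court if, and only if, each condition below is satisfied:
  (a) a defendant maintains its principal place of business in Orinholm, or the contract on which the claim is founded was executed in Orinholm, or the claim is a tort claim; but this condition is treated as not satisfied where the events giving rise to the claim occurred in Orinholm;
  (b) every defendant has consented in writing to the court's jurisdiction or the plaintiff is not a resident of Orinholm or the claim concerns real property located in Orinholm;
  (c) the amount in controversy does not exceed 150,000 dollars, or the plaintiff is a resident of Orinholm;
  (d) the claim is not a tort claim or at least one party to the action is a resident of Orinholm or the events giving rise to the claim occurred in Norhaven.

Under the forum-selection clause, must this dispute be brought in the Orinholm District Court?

No

The Orinholm District Court:
  (a) The contract was executed in Orinholm, which satisfies one of the alternatives. But the carve-out bites: the operative events occurred in Orinholm. Not met.
  (b) No such written consent has been filed; the plaintiff resides in Orinholm; the claim does not concern real property — none of the alternatives is met. Not satisfied.
  (c) The amount in controversy is $19,500, within the $150,000 ceiling, so this disjunct is met. Met.
  (d) Nell Kessit resides in Orinholm, so this disjunct is met. Met.
  → Forum clause is not triggered.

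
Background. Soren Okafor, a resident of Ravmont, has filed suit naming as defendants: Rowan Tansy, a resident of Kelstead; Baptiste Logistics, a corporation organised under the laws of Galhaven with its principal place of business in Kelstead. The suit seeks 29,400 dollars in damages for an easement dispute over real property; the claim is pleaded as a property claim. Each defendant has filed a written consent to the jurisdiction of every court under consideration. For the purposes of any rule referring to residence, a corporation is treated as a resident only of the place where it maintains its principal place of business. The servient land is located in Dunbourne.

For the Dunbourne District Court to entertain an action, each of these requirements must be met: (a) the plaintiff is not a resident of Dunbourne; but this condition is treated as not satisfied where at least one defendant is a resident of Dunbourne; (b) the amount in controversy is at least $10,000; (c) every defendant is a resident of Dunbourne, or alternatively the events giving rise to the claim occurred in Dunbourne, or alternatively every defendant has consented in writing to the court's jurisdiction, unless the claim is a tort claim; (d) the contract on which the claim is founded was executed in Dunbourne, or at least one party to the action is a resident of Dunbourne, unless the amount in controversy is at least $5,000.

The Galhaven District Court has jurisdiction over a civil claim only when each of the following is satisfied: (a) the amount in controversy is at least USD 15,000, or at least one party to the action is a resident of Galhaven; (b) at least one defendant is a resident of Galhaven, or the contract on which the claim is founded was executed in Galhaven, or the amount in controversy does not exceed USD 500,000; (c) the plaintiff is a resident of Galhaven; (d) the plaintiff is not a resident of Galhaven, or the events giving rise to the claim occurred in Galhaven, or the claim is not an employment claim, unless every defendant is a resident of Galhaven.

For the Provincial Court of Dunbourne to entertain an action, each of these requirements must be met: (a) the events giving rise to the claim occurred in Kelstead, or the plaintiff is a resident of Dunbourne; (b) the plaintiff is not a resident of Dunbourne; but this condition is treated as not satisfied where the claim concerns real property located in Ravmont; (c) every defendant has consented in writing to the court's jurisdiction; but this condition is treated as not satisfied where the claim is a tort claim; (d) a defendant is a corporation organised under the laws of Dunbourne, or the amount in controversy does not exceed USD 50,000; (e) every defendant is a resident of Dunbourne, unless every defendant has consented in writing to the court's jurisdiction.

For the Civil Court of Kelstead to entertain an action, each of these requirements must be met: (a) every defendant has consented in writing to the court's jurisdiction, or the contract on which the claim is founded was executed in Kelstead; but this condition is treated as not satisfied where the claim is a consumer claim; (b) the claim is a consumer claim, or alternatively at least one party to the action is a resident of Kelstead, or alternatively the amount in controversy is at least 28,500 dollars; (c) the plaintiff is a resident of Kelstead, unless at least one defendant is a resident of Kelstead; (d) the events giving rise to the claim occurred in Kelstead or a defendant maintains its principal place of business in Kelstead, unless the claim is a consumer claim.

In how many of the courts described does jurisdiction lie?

The Dunbourne District Court:
  (a) The plaintiff resides in Ravmont, which is not Dunbourne. The carve-out does not apply: no defendant resides in Dunbourne (they reside in Kelstead, Kelstead). Satisfied.
  (b) The amount in controversy is USD 29,400, which meets the $10,000 floor. Satisfied.
  (c) The operative events occurred in Dunbourne — that alternative is enough. Condition met.
  (d) No contract (and hence no place of execution) is alleged; no party resides in Dunbourne — none of the alternatives is met. But the amount in controversy is $29,400, which meets the 5,000 dollars floor, and the 'unless' clause therefore excuses the requirement. Met.
  → The court has jurisdiction.
The Galhaven District Court:
  (a) The amount in controversy is 29,400 dollars, which meets the USD 15,000 floor — that alternative is enough. Satisfied.
  (b) The amount in controversy is $29,400, within the 500,000 dollars ceiling, so this disjunct is met. Satisfied.
  (c) The plaintiff resides in Ravmont, not Galhaven. Not satisfied.
  (d) The plaintiff resides in Ravmont, which is not Galhaven, which satisfies one of the alternatives. Condition met.
  → At least one condition fails; no jurisdiction.
The Provincial Court of Dunbourne:
  (a) The operative events occurred in Dunbourne, not Kelstead; the plaintiff resides in Ravmont, not Dunbourne — no alternative holds. Not met.
  (b) The plaintiff resides in Ravmont, which is not Dunbourne. And the carve-out is inapplicable — the property lies in Dunbourne, not Ravmont. Met.
  (c) Every defendant has filed written consent. And the carve-out is inapplicable — the claim is a property claim, not a tort claim. Met.
  (d) The amount in controversy is 29,400 dollars, within the USD 50,000 ceiling, so one alternative holds. Condition met.
  (e) The defendants reside as follows — Rowan Tansy in Kelstead, Baptiste Logistics in Kelstead — not all in Dunbourne. However, every defendant has filed written consent, so the 'unless' proviso supplies this condition. Satisfied.
  → At least one condition fails; no jurisdiction.
The Civil Court of Kelstead:
  (a) Every defendant has filed written consent — that alternative is enough. The carve-out does not apply: the claim is a property claim, not a consumer claim. Met.
  (b) Rowan Tansy resides in Kelstead, which satisfies one of the alternatives. Met.
  (c) The plaintiff resides in Ravmont, not Kelstead. But Rowan Tansy resides in Kelstead, and the 'unless' clause therefore excuses the requirement. Condition met.
  (d) Baptiste Logistics has its principal place of business in Kelstead, so this disjunct is met. Met.
  → Every requirement is satisfied — jurisdiction.
Courts with jurisdiction: the Dunbourne District Court, the Civil Court of Kelstead — 2 in total.

2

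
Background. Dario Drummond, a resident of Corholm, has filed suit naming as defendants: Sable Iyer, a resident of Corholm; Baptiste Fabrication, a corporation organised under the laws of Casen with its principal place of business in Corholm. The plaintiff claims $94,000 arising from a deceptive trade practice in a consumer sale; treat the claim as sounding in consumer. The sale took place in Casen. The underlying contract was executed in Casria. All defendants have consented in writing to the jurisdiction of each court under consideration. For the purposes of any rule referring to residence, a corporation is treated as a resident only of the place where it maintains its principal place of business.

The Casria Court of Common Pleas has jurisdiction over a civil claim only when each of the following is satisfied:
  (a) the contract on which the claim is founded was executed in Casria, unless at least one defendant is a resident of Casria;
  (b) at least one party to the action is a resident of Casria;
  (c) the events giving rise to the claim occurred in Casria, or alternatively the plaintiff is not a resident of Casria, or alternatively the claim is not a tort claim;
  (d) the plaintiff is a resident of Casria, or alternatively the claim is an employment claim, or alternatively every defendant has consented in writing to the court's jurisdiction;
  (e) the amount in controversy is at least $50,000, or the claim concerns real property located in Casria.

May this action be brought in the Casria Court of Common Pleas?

No

The Casria Court of Common Pleas:
  (a) The contract was executed in Casria. Met.
  (b) No party resides in Casria. Not satisfied.
  (c) The plaintiff resides in Corholm, which is not Casria, so one alternative holds. Condition met.
  (d) Every defendant has filed written consent, so this disjunct is met. Met.
  (e) The amount in controversy is 94,000 dollars, which meets the USD 50,000 floor, so this disjunct is met. Met.
  → Not every requirement is met — no jurisdiction.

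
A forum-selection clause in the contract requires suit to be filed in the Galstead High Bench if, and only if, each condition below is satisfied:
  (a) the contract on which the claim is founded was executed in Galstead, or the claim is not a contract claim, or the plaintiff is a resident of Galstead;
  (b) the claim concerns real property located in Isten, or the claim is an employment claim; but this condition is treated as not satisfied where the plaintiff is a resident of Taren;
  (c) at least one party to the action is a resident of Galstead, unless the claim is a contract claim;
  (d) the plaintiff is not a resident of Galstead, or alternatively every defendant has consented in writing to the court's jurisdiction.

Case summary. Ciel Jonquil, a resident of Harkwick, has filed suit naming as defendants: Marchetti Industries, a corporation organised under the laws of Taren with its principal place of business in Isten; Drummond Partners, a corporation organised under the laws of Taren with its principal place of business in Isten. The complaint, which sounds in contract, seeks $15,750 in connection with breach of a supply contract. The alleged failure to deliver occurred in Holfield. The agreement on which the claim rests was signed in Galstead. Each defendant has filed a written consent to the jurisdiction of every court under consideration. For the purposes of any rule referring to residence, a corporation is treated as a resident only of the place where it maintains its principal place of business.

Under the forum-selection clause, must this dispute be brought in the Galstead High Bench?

The Galstead High Bench:
  (a) The contract was executed in Galstead, so one alternative holds. Condition met.
  (b) The claim does not concern real property; the claim is a contract claim, not an employment claim — none of the alternatives is met. Not satisfied.
  (c) No party resides in Galstead. The proviso rescues it, though: the claim is a contract claim. Condition met.
  (d) The plaintiff resides in Harkwick, which is not Galstead — that alternative is enough. Satisfied.
  → The clause does not apply.

No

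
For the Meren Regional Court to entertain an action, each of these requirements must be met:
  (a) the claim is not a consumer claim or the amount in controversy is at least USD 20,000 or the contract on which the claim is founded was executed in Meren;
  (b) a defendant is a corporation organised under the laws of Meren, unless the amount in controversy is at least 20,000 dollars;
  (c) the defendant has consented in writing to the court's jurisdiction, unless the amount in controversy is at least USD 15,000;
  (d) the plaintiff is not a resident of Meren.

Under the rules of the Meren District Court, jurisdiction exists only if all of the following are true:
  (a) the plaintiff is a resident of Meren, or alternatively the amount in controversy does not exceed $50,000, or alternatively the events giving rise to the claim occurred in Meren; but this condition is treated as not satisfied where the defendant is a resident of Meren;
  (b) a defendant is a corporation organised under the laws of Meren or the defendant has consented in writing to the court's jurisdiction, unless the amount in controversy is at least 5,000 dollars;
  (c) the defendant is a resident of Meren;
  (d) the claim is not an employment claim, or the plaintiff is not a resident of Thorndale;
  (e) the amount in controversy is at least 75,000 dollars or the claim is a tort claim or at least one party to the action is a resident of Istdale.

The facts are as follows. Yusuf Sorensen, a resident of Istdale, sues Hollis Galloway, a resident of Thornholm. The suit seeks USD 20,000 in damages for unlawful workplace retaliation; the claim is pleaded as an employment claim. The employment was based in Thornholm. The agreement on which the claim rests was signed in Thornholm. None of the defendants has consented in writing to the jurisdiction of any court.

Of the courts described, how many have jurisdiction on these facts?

1

The Meren Regional Court:
  (a) The claim is an employment claim, not a consumer claim, which satisfies one of the alternatives. Condition met.
  (b) No defendant is a corporation. However, the amount in controversy is $20,000, which meets the 20,000 dollars floor, so the 'unless' proviso supplies this condition. Satisfied.
  (c) No such written consent has been filed. The proviso rescues it, though: the amount in controversy is $20,000, which meets the USD 15,000 floor. Condition met.
  (d) The plaintiff resides in Istdale, which is not Meren. Condition met.
  → Every requirement is satisfied — jurisdiction.
The Meren District Court:
  (a) The amount in controversy is USD 20,000, within the USD 50,000 ceiling, so this disjunct is met. And the carve-out is inapplicable — the defendant resides in Thornholm, not Meren. Condition met.
  (b) No defendant is a corporation; no such written consent has been filed — every alternative fails. The proviso rescues it, though: the amount in controversy is $20,000, which meets the USD 5,000 floor. Satisfied.
  (c) The defendant resides in Thornholm, not Meren. Condition not met.
  (d) The plaintiff resides in Istdale, which is not Thorndale, so one alternative holds. Condition met.
  (e) Yusuf Sorensen resides in Istdale, so this disjunct is met. Met.
  → Not every requirement is met — no jurisdiction.
Courts with jurisdiction: the Meren Regional Court — 1 in total.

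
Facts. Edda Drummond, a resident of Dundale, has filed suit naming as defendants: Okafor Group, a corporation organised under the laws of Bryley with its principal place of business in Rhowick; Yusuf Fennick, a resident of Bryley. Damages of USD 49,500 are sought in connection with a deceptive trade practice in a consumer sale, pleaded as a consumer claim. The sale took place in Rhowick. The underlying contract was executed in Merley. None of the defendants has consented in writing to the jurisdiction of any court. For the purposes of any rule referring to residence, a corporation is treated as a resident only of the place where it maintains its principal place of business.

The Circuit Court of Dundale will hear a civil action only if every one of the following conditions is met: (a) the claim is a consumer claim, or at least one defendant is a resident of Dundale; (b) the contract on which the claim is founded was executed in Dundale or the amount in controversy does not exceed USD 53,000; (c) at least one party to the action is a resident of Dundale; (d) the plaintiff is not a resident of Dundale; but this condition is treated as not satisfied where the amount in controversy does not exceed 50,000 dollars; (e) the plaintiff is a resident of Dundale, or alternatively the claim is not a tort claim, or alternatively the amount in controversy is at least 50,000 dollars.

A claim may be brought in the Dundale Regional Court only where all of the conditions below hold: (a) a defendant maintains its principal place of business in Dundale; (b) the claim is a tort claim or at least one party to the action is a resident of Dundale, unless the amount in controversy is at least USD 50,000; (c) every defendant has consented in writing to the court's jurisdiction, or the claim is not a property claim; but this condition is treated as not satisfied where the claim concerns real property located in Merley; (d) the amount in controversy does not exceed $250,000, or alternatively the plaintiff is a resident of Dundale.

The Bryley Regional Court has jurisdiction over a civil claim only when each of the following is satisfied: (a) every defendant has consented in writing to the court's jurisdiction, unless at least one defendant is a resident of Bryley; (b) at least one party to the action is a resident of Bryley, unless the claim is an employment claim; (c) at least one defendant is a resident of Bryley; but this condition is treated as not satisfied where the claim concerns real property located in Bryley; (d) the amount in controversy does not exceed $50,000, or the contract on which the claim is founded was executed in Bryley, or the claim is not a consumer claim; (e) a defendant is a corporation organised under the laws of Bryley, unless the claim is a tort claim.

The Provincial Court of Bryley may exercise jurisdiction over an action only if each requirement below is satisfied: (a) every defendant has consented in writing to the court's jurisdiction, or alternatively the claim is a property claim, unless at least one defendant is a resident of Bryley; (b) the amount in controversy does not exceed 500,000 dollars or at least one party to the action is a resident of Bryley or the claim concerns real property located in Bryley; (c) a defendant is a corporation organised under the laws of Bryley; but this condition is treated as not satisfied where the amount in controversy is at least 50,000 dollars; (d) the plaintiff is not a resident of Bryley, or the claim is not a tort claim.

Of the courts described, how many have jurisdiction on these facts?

The Circuit Court of Dundale:
  (a) The claim is a consumer claim, so one alternative holds. Satisfied.
  (b) The amount in controversy is $49,500, within the $53,000 ceiling — that alternative is enough. Condition met.
  (c) Edda Drummond resides in Dundale. Condition met.
  (d) The plaintiff resides in Dundale. Fails.
  (e) The plaintiff resides in Dundale, so one alternative holds. Met.
  → No jurisdiction.
The Dundale Regional Court:
  (a) The corporate defendant(s) have their principal place of business in Rhowick, not Dundale. Fails.
  (b) Edda Drummond resides in Dundale, so this disjunct is met. Condition met.
  (c) The claim is a consumer claim, not a property claim, so one alternative holds. And the carve-out is inapplicable — the claim does not concern real property. Condition met.
  (d) The amount in controversy is 49,500 dollars, within the USD 250,000 ceiling — that alternative is enough. Condition met.
  → No jurisdiction.
The Bryley Regional Court:
  (a) No such written consent has been filed. The proviso rescues it, though: Yusuf Fennick resides in Bryley. Met.
  (b) Yusuf Fennick resides in Bryley. Satisfied.
  (c) Yusuf Fennick resides in Bryley. And the carve-out is inapplicable — the claim does not concern real property. Satisfied.
  (d) The amount in controversy is $49,500, within the 50,000 dollars ceiling — that alternative is enough. Met.
  (e) Okafor Group is organised under the laws of Bryley. Satisfied.
  → The court has jurisdiction.
The Provincial Court of Bryley:
  (a) No such written consent has been filed; the claim is a consumer claim, not a property claim — none of the alternatives is met. But Yusuf Fennick resides in Bryley, and the 'unless' clause therefore excuses the requirement. Satisfied.
  (b) The amount in controversy is $49,500, within the USD 500,000 ceiling, so one alternative holds. Satisfied.
  (c) Okafor Group is organised under the laws of Bryley. The carve-out does not apply: the amount in controversy is USD 49,500, below the 50,000 dollars floor. Met.
  (d) The plaintiff resides in Dundale, which is not Bryley, so one alternative holds. Condition met.
  → All conditions met; jurisdiction exists.
Courts with jurisdiction: the Bryley Regional Court, the Provincial Court of Bryley — 2 in total.

2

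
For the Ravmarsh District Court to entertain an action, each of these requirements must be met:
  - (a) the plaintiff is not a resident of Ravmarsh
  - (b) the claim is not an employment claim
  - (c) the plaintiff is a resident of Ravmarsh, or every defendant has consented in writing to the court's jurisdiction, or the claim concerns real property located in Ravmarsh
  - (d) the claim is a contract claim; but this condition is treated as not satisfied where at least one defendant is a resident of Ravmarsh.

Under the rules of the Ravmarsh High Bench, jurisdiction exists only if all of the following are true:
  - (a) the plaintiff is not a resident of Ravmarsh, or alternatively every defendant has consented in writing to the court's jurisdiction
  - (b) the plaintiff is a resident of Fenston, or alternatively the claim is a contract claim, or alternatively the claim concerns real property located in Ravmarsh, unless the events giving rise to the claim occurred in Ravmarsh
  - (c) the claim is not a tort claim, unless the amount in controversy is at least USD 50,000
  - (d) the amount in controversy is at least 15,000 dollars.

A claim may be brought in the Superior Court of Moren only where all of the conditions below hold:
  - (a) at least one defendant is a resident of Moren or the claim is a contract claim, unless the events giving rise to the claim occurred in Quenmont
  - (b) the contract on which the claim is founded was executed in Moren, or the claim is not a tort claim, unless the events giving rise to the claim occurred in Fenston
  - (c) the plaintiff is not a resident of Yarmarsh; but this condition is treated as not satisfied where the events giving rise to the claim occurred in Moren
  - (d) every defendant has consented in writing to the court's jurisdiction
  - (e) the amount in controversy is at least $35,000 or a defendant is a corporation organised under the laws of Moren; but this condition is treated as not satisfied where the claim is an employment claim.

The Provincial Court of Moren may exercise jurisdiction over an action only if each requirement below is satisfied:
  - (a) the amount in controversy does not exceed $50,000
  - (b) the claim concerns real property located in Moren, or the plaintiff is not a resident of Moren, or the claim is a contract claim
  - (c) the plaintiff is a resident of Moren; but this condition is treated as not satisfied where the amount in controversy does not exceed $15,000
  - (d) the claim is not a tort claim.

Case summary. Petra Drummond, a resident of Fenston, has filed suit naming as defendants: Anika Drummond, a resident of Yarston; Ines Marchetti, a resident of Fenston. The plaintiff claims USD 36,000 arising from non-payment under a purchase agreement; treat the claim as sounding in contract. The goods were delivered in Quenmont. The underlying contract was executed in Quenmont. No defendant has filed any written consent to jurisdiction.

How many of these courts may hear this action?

1

The Ravmarsh District Court:
  (a) The plaintiff resides in Fenston, which is not Ravmarsh. Satisfied.
  (b) The claim is a contract claim, not an employment claim. Met.
  (c) The plaintiff resides in Fenston, not Ravmarsh; no such written consent has been filed; the claim does not concern real property — every alternative fails. Not satisfied.
  (d) The claim is a contract claim. The carve-out does not apply: no defendant resides in Ravmarsh (they reside in Yarston, Fenston). Satisfied.
  → At least one condition fails; no jurisdiction.
The Ravmarsh High Bench:
  (a) The plaintiff resides in Fenston, which is not Ravmarsh, which satisfies one of the alternatives. Met.
  (b) The plaintiff resides in Fenston — that alternative is enough. Condition met.
  (c) The claim is a contract claim, not a tort claim. Satisfied.
  (d) The amount in controversy is 36,000 dollars, which meets the $15,000 floor. Met.
  → Every requirement is satisfied — jurisdiction.
The Superior Court of Moren:
  (a) The claim is a contract claim, so one alternative holds. Satisfied.
  (b) The claim is a contract claim, not a tort claim — that alternative is enough. Satisfied.
  (c) The plaintiff resides in Fenston, which is not Yarmarsh. The exception is not triggered, since the operative events occurred in Quenmont, not Moren. Condition met.
  (d) No such written consent has been filed. Condition not met.
  (e) The amount in controversy is 36,000 dollars, which meets the USD 35,000 floor, which satisfies one of the alternatives. And the carve-out is inapplicable — the claim is a contract claim, not an employment claim. Satisfied.
  → The court lacks jurisdiction.
The Provincial Court of Moren:
  (a) The amount in controversy is 36,000 dollars, within the $50,000 ceiling. Condition met.
  (b) The plaintiff resides in Fenston, which is not Moren, which satisfies one of the alternatives. Condition met.
  (c) The plaintiff resides in Fenston, not Moren. Condition not met.
  (d) The claim is a contract claim, not a tort claim. Satisfied.
  → Not every requirement is met — no jurisdiction.
Courts with jurisdiction: the Ravmarsh High Bench — 1 in total.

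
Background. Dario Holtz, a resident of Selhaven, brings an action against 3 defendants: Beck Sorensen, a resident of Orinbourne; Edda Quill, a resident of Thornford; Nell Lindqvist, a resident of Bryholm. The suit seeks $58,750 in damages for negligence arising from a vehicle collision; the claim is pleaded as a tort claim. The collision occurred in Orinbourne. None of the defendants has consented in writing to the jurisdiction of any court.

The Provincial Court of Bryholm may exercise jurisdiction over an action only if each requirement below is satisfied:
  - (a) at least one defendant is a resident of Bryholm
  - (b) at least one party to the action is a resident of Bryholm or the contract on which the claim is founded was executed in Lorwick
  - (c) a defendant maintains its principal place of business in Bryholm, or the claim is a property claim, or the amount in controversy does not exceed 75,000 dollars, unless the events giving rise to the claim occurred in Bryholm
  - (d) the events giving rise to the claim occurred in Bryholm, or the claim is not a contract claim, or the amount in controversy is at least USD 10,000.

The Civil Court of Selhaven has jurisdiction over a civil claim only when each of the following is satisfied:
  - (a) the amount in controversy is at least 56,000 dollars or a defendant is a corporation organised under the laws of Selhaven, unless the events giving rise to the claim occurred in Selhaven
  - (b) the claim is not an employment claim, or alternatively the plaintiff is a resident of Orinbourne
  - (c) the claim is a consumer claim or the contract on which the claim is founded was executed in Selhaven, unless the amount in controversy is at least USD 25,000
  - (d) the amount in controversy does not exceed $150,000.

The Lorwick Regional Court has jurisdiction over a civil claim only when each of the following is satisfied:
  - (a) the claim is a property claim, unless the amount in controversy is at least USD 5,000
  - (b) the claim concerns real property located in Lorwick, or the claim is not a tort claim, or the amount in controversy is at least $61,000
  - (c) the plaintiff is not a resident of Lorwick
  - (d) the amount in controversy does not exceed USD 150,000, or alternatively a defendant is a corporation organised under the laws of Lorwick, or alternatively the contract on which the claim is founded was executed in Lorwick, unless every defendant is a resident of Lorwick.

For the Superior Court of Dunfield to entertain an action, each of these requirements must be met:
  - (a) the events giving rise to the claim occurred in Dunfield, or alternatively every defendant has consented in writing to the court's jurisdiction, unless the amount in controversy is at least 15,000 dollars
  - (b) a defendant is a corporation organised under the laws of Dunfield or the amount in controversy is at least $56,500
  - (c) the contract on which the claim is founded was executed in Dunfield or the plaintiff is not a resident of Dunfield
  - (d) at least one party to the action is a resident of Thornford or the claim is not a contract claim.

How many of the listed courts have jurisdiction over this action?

The Provincial Court of Bryholm:
  (a) Nell Lindqvist resides in Bryholm. Satisfied.
  (b) Nell Lindqvist resides in Bryholm, which satisfies one of the alternatives. Condition met.
  (c) The amount in controversy is $58,750, within the USD 75,000 ceiling, which satisfies one of the alternatives. Condition met.
  (d) The claim is a tort claim, not a contract claim, so this disjunct is met. Met.
  → Every requirement is satisfied — jurisdiction.
The Civil Court of Selhaven:
  (a) The amount in controversy is 58,750 dollars, which meets the USD 56,000 floor, so this disjunct is met. Met.
  (b) The claim is a tort claim, not an employment claim — that alternative is enough. Satisfied.
  (c) The claim is a tort claim, not a consumer claim; no contract (and hence no place of execution) is alleged — none of the alternatives is met. However, the amount in controversy is USD 58,750, which meets the $25,000 floor, so the 'unless' proviso supplies this condition. Condition met.
  (d) The amount in controversy is 58,750 dollars, within the USD 150,000 ceiling. Met.
  → All conditions met; jurisdiction exists.
The Lorwick Regional Court:
  (a) The claim is a tort claim, not a property claim. But the amount in controversy is 58,750 dollars, which meets the $5,000 floor, and the 'unless' clause therefore excuses the requirement. Condition met.
  (b) The claim does not concern real property; the claim is a tort claim; the amount in controversy is $58,750, below the USD 61,000 floor — every alternative fails. Fails.
  (c) The plaintiff resides in Selhaven, which is not Lorwick. Satisfied.
  (d) The amount in controversy is 58,750 dollars, within the $150,000 ceiling, so one alternative holds. Condition met.
  → The court lacks jurisdiction.
The Superior Court of Dunfield:
  (a) The operative events occurred in Orinbourne, not Dunfield; no such written consent has been filed — every alternative fails. The proviso rescues it, though: the amount in controversy is 58,750 dollars, which meets the $15,000 floor. Met.
  (b) The amount in controversy is 58,750 dollars, which meets the USD 56,500 floor, so this disjunct is met. Condition met.
  (c) The plaintiff resides in Selhaven, which is not Dunfield — that alternative is enough. Condition met.
  (d) Edda Quill resides in Thornford, which satisfies one of the alternatives. Met.
  → All conditions met; jurisdiction exists.
Courts with jurisdiction: the Provincial Court of Bryholm, the Civil Court of Selhaven, the Superior Court of Dunfield — 3 in total.

3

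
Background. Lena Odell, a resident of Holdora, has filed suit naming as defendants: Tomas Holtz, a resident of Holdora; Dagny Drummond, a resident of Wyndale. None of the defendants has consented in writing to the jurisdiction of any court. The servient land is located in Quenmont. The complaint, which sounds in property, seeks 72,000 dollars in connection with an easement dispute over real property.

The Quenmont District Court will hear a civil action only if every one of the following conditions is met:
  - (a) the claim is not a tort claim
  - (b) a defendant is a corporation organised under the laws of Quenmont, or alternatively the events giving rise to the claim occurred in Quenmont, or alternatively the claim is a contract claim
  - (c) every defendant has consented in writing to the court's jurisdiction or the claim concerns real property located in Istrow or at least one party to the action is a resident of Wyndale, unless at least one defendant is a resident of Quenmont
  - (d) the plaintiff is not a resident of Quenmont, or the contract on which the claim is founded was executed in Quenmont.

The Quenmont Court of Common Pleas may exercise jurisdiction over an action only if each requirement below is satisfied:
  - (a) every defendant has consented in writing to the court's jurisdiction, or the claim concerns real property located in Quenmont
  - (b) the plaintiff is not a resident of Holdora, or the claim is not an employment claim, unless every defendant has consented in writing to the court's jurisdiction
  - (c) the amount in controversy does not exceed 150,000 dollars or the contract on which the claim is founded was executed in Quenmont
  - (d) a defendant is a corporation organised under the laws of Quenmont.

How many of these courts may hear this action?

The Quenmont District Court:
  (a) The claim is a property claim, not a tort claim. Satisfied.
  (b) The operative events occurred in Quenmont, so one alternative holds. Met.
  (c) Dagny Drummond resides in Wyndale — that alternative is enough. Met.
  (d) The plaintiff resides in Holdora, which is not Quenmont, so one alternative holds. Met.
  → Every requirement is satisfied — jurisdiction.
The Quenmont Court of Common Pleas:
  (a) The property lies in Quenmont, which satisfies one of the alternatives. Satisfied.
  (b) The claim is a property claim, not an employment claim, so one alternative holds. Met.
  (c) The amount in controversy is 72,000 dollars, within the $150,000 ceiling, so this disjunct is met. Met.
  (d) No defendant is a corporation. Not met.
  → At least one condition fails; no jurisdiction.
Courts with jurisdiction: the Quenmont District Court — 1 in total.

1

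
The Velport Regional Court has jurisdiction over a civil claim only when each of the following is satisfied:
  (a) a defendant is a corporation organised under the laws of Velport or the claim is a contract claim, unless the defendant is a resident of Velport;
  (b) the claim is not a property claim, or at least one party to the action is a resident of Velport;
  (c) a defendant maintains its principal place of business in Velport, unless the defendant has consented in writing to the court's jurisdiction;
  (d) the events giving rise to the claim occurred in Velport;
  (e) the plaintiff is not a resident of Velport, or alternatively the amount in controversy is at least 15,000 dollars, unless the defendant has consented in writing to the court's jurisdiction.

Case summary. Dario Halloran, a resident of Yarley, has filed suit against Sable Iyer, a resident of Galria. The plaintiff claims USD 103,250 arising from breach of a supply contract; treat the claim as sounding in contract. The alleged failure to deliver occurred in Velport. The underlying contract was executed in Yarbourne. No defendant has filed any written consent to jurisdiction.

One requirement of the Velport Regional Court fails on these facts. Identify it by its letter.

The Velport Regional Court:
  (a) The claim is a contract claim, so this disjunct is met. Condition met.
  (b) The claim is a contract claim, not a property claim, so this disjunct is met. Met.
  (c) No defendant is a corporation. The proviso offers no rescue either, since no such written consent has been filed. Not satisfied.
  (d) The operative events occurred in Velport. Condition met.
  (e) The plaintiff resides in Yarley, which is not Velport, so one alternative holds. Condition met.
Only condition (c) fails.

(c)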